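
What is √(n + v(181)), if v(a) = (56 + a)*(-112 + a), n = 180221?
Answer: √196574 ≈ 443.37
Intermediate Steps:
v(a) = (-112 + a)*(56 + a)
√(n + v(181)) = √(180221 + (-6272 + 181² - 56*181)) = √(180221 + (-6272 + 32761 - 10136)) = √(180221 + 16353) = √196574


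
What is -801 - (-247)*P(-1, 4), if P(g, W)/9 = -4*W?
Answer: -36369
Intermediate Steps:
P(g, W) = -36*W (P(g, W) = 9*(-4*W) = -36*W)
-801 - (-247)*P(-1, 4) = -801 - (-247)*(-36*4) = -801 - (-247)*(-144) = -801 - 1*35568 = -801 - 35568 = -36369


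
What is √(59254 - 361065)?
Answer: I*√301811 ≈ 549.37*I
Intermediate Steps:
√(59254 - 361065) = √(-301811) = I*√301811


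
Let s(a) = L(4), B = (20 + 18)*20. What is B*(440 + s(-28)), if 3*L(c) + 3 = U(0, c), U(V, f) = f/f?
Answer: 1001680/3 ≈ 3.3389e+5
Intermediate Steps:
U(V, f) = 1
L(c) = -2/3 (L(c) = -1 + (1/3)*1 = -1 + 1/3 = -2/3)
B = 760 (B = 38*20 = 760)
s(a) = -2/3
B*(440 + s(-28)) = 760*(440 - 2/3) = 760*(1318/3) = 1001680/3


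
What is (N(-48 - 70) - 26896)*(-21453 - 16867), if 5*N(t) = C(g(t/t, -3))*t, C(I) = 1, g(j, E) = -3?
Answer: 1031559072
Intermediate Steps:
N(t) = t/5 (N(t) = (1*t)/5 = t/5)
(N(-48 - 70) - 26896)*(-21453 - 16867) = ((-48 - 70)/5 - 26896)*(-21453 - 16867) = ((⅕)*(-118) - 26896)*(-38320) = (-118/5 - 26896)*(-38320) = -134598/5*(-38320) = 1031559072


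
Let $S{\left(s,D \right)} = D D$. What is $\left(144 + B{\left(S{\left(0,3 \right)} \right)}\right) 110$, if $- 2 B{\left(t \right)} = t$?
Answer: $15345$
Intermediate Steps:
$S{\left(s,D \right)} = D^{2}$
$B{\left(t \right)} = - \frac{t}{2}$
$\left(144 + B{\left(S{\left(0,3 \right)} \right)}\right) 110 = \left(144 - \frac{3^{2}}{2}\right) 110 = \left(144 - \frac{9}{2}\right) 110 = \frac{279}{2} \cdot 110 = 15345$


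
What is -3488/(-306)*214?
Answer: 373216/153 ≈ 2439.3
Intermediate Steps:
-3488/(-306)*214 = -3488*(-1/306)*214 = (1744/153)*214 = 373216/153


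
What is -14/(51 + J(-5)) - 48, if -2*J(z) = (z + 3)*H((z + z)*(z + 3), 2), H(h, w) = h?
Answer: -3422/71 ≈ -48.197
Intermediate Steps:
J(z) = -z*(3 + z)² (J(z) = -(z + 3)*(z + z)*(z + 3)/2 = -(3 + z)*(2*z)*(3 + z)/2 = -(3 + z)*2*z*(3 + z)/2 = -z*(3 + z)²)
-14/(51 + J(-5)) - 48 = -14/(51 - 1*(-5)*(3 - 5)²) - 48 = -14/(51 - 1*(-5)*(-2)²) - 48 = -14/(51 - 1*(-5)*4) - 48 = -14/(51 + 20) - 48 = -14/71 - 48 = -3422/71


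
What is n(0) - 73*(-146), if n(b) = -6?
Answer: 10652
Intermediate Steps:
n(0) - 73*(-146) = -6 - 73*(-146) = -6 + 10658 = 10652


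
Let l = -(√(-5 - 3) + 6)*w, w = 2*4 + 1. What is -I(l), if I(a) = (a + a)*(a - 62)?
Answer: -11232 - 6120*I*√2 ≈ -11232.0 - 8655.0*I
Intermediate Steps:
w = 9 (w = 8 + 1 = 9)
l = -54 - 18*I*√2 (l = -(√(-5 - 3) + 6)*9 = -(√(-8) + 6)*9 = -(2*I*√2 + 6)*9 = -(6 + 2*I*√2)*9 = -(54 + 18*I*√2) = -54 - 18*I*√2 ≈ -54.0 - 25.456*I)
I(a) = 2*a*(-62 + a) (I(a) = (2*a)*(-62 + a) = 2*a*(-62 + a))
-I(l) = -2*(-54 - 18*I*√2)*(-62 + (-54 - 18*I*√2)) = -2*(-54 - 18*I*√2)*(-116 - 18*I*√2) = -2*(-116 - 18*I*√2)*(-54 - 18*I*√2)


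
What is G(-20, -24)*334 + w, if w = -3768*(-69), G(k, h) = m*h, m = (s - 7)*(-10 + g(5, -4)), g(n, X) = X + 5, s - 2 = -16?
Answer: -1255032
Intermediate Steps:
s = -14 (s = 2 - 16 = -14)
g(n, X) = 5 + X
m = 189 (m = (-14 - 7)*(-10 + (5 - 4)) = -21*(-10 + 1) = -21*(-9) = 189)
G(k, h) = 189*h
w = 259992
G(-20, -24)*334 + w = (189*(-24))*334 + 259992 = -4536*334 + 259992 = -1515024 + 259992 = -1255032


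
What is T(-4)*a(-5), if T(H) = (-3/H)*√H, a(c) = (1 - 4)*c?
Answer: 45*I/2 ≈ 22.5*I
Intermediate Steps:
a(c) = -3*c
T(H) = -3/√H
T(-4)*a(-5) = (-(-3)*I/2)*(-3*(-5)) = -(-3)*I/2*15 = (3*I/2)*15 = 45*I/2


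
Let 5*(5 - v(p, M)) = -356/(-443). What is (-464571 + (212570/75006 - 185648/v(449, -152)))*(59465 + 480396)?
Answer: -4042469993546020456/14888691 ≈ -2.7151e+11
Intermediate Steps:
v(p, M) = 10719/2215 (v(p, M) = 5 - (-356)/(5*(-443)) = 5 - (-356)*(-1)/(5*443) = 5 - ⅕*356/443 = 5 - 356/2215 = 10719/2215)
(-464571 + (212570/75006 - 185648/v(449, -152)))*(59465 + 480396) = (-464571 + (212570/75006 - 185648/10719/2215))*(59465 + 480396) = (-464571 + (212570*(1/75006) - 185648*2215/10719))*539861 = (-464571 + (106285/37503 - 411210320/10719))*539861 = (-464571 - 571128939335/14888691)*539861 = -7487983005896/14888691*539861 = -4042469993546020456/14888691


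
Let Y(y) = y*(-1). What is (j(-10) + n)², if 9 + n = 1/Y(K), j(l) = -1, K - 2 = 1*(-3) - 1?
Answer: 361/4 ≈ 90.250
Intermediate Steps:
K = -2 (K = 2 + (1*(-3) - 1) = 2 + (-3 - 1) = 2 - 4 = -2)
Y(y) = -y
n = -17/2 (n = -9 + 1/(-1*(-2)) = -9 + 1/2 = -9 + ½ = -17/2 ≈ -8.5000)
(j(-10) + n)² = (-1 - 17/2)² = (-19/2)² = 361/4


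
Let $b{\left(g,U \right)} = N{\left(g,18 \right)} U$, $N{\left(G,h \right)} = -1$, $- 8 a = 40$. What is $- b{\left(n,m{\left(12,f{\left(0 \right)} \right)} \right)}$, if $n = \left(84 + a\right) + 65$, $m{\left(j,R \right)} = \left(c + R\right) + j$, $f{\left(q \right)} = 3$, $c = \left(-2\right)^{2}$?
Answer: $19$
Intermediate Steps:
$c = 4$
$a = -5$ ($a = \left(- \frac{1}{8}\right) 40 = -5$)
$m{\left(j,R \right)} = 4 + R + j$ ($m{\left(j,R \right)} = \left(4 + R\right) + j = 4 + R + j$)
$n = 144$ ($n = \left(84 - 5\right) + 65 = 79 + 65 = 144$)
$b{\left(g,U \right)} = - U$
$- b{\left(n,m{\left(12,f{\left(0 \right)} \right)} \right)} = - \left(-1\right) \left(4 + 3 + 12\right) = - \left(-1\right) 19 = \left(-1\right) \left(-19\right) = 19$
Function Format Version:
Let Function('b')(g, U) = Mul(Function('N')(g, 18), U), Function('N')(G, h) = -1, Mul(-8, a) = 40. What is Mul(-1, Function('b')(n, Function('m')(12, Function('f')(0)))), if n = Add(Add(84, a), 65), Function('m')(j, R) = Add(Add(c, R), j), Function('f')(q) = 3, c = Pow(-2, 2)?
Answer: 19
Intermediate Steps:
c = 4
a = -5 (a = Mul(Rational(-1, 8), 40) = -5)
Function('m')(j, R) = Add(4, R, j) (Function('m')(j, R) = Add(Add(4, R), j) = Add(4, R, j))
n = 144 (n = Add(Add(84, -5), 65) = Add(79, 65) = 144)
Function('b')(g, U) = Mul(-1, U)
Mul(-1, Function('b')(n, Function('m')(12, Function('f')(0)))) = Mul(-1, Mul(-1, Add(4, 3, 12))) = Mul(-1, Mul(-1, 19)) = Mul(-1, -19) = 19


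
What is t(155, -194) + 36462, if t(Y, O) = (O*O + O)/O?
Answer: 36269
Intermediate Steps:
t(Y, O) = (O + O²)/O (t(Y, O) = (O² + O)/O = (O + O²)/O)
t(155, -194) + 36462 = (1 - 194) + 36462 = -193 + 36462 = 36269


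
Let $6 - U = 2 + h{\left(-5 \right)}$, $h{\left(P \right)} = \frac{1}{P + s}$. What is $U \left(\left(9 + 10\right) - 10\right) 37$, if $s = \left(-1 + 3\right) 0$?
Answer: $\frac{6993}{5} \approx 1398.6$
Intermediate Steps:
$s = 0$ ($s = 2 \cdot 0 = 0$)
$h{\left(P \right)} = \frac{1}{P}$ ($h{\left(P \right)} = \frac{1}{P + 0} = \frac{1}{P}$)
$U = \frac{21}{5}$ ($U = 6 - \left(2 + \frac{1}{-5}\right) = 6 - \left(2 - \frac{1}{5}\right) = 6 - \frac{9}{5} = \frac{21}{5} \approx 4.2$)
$U \left(\left(9 + 10\right) - 10\right) 37 = \frac{21 \left(\left(9 + 10\right) - 10\right)}{5} \cdot 37 = \frac{21 \left(19 - 10\right)}{5} \cdot 37 = \frac{21}{5} \cdot 9 \cdot 37 = \frac{189}{5} \cdot 37 = \frac{6993}{5}$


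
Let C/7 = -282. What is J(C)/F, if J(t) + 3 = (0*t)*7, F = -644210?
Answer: 3/644210 ≈ 4.6569e-6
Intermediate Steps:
C = -1974 (C = 7*(-282) = -1974)
J(t) = -3 (J(t) = -3 + (0*t)*7 = -3 + 0*7 = -3 + 0 = -3)
J(C)/F = -3/(-644210) = -3*(-1/644210) = 3/644210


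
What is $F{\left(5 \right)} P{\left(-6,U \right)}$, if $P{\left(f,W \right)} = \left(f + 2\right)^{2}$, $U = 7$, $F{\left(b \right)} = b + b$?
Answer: $160$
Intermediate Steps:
$F{\left(b \right)} = 2 b$
$P{\left(f,W \right)} = \left(2 + f\right)^{2}$
$F{\left(5 \right)} P{\left(-6,U \right)} = 2 \cdot 5 \left(2 - 6\right)^{2} = 10 \left(-4\right)^{2} = 10 \cdot 16 = 160$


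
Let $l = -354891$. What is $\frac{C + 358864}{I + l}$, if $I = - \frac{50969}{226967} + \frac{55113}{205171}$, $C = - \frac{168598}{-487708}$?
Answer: $- \frac{62693935336067981959}{61999780447294968074} \approx -1.0112$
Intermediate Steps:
$C = \frac{84299}{243854}$ ($C = \left(-168598\right) \left(- \frac{1}{487708}\right) = \frac{84299}{243854} \approx 0.34569$)
$I = \frac{2051471572}{46567046357}$ ($I = \left(-50969\right) \frac{1}{226967} + 55113 \cdot \frac{1}{205171} = - \frac{50969}{226967} + \frac{55113}{205171} = \frac{2051471572}{46567046357} \approx 0.044054$)
$\frac{C + 358864}{I + l} = \frac{\frac{84299}{243854} + 358864}{\frac{2051471572}{46567046357} - 354891} = \frac{87510506155}{243854 \left(- \frac{16526223597210515}{46567046357}\right)} = \frac{87510506155}{243854} \left(- \frac{46567046357}{16526223597210515}\right) = - \frac{62693935336067981959}{61999780447294968074}$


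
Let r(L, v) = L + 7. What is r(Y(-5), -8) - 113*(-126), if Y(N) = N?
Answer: 14240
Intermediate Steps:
r(L, v) = 7 + L
r(Y(-5), -8) - 113*(-126) = (7 - 5) - 113*(-126) = 2 + 14238 = 14240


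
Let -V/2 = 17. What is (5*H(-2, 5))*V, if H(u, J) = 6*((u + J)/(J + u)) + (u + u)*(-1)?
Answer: -1700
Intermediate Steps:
V = -34 (V = -2*17 = -34)
H(u, J) = 6 - 2*u (H(u, J) = 6*((J + u)/(J + u)) + (2*u)*(-1) = 6*1 - 2*u = 6 - 2*u)
(5*H(-2, 5))*V = (5*(6 - 2*(-2)))*(-34) = (5*(6 + 4))*(-34) = (5*10)*(-34) = 50*(-34) = -1700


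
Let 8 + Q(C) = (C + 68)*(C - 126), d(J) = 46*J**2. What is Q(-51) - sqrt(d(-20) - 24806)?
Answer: -3017 - I*sqrt(6406) ≈ -3017.0 - 80.037*I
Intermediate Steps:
Q(C) = -8 + (-126 + C)*(68 + C) (Q(C) = -8 + (C + 68)*(C - 126) = -8 + (68 + C)*(-126 + C) = -8 + (-126 + C)*(68 + C))
Q(-51) - sqrt(d(-20) - 24806) = (-8576 + (-51)**2 - 58*(-51)) - sqrt(46*(-20)**2 - 24806) = (-8576 + 2601 + 2958) - sqrt(46*400 - 24806) = -3017 - sqrt(18400 - 24806) = -3017 - sqrt(-6406) = -3017 - I*sqrt(6406)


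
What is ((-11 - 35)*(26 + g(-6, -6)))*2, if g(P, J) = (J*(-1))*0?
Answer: -2392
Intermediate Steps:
g(P, J) = 0 (g(P, J) = -J*0 = 0)
((-11 - 35)*(26 + g(-6, -6)))*2 = ((-11 - 35)*(26 + 0))*2 = -46*26*2 = -1196*2 = -2392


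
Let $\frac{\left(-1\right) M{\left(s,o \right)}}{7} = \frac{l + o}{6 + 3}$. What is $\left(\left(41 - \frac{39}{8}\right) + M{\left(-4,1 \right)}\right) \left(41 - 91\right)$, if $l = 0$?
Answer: $- \frac{63625}{36} \approx -1767.4$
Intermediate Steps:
$M{\left(s,o \right)} = - \frac{7 o}{9}$ ($M{\left(s,o \right)} = - 7 \frac{0 + o}{6 + 3} = - 7 \frac{o}{9} = - \frac{7 o}{9}$)
$\left(\left(41 - \frac{39}{8}\right) + M{\left(-4,1 \right)}\right) \left(41 - 91\right) = \left(\left(41 - \frac{39}{8}\right) - \frac{7}{9}\right) \left(41 - 91\right) = \left(\left(41 - \frac{39}{8}\right) - \frac{7}{9}\right) \left(-50\right) = \left(\frac{289}{8} - \frac{7}{9}\right) \left(-50\right) = \frac{2545}{72} \left(-50\right) = - \frac{63625}{36}$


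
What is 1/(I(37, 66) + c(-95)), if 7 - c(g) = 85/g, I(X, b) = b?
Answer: 19/1404 ≈ 0.013533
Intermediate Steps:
c(g) = 7 - 85/g
1/(I(37, 66) + c(-95)) = 1/(66 + (7 - 85/(-95))) = 1/(66 + (7 - 85*(-1/95))) = 1/(66 + (7 + 17/19)) = 1/(66 + 150/19) = 1/(1404/19) = 19/1404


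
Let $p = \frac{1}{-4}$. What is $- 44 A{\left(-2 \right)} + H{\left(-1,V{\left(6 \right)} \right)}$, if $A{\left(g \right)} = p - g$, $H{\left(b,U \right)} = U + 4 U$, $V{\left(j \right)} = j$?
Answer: $-47$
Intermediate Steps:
$p = - \frac{1}{4} \approx -0.25$
$H{\left(b,U \right)} = 5 U$
$A{\left(g \right)} = - \frac{1}{4} - g$
$- 44 A{\left(-2 \right)} + H{\left(-1,V{\left(6 \right)} \right)} = - 44 \left(- \frac{1}{4} - -2\right) + 5 \cdot 6 = - 44 \left(- \frac{1}{4} + 2\right) + 30 = \left(-44\right) \frac{7}{4} + 30 = -77 + 30 = -47$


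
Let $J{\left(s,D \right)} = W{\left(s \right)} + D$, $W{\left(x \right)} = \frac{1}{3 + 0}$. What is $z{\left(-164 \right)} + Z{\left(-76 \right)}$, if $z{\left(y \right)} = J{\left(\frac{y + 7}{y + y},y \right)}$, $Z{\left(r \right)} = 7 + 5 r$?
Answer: $- \frac{1610}{3} \approx -536.67$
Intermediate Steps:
$W{\left(x \right)} = \frac{1}{3}$
$J{\left(s,D \right)} = \frac{1}{3} + D$
$z{\left(y \right)} = \frac{1}{3} + y$
$z{\left(-164 \right)} + Z{\left(-76 \right)} = \left(\frac{1}{3} - 164\right) + \left(7 + 5 \left(-76\right)\right) = - \frac{491}{3} + \left(7 - 380\right) = - \frac{491}{3} - 373 = - \frac{1610}{3}$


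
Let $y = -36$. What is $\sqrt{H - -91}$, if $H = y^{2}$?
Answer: $\sqrt{1387} \approx 37.242$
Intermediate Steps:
$H = 1296$ ($H = \left(-36\right)^{2} = 1296$)
$\sqrt{H - -91} = \sqrt{1296 - -91} = \sqrt{1296 + 91} = \sqrt{1387}$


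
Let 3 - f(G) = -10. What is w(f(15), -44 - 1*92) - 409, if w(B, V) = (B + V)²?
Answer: 14720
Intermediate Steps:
f(G) = 13 (f(G) = 3 - 1*(-10) = 3 + 10 = 13)
w(f(15), -44 - 1*92) - 409 = (13 + (-44 - 1*92))² - 409 = (13 + (-44 - 92))² - 409 = (13 - 136)² - 409 = (-123)² - 409 = 15129 - 409 = 14720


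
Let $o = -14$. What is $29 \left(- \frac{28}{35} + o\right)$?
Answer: $- \frac{2146}{5} \approx -429.2$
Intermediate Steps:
$29 \left(- \frac{28}{35} + o\right) = 29 \left(- \frac{28}{35} - 14\right) = 29 \left(\left(-28\right) \frac{1}{35} - 14\right) = 29 \left(- \frac{4}{5} - 14\right) = 29 \left(- \frac{74}{5}\right) = - \frac{2146}{5}$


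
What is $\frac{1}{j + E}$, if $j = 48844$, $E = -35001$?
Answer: $\frac{1}{13843} \approx 7.2239 \cdot 10^{-5}$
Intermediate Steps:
$\frac{1}{j + E} = \frac{1}{48844 - 35001} = \frac{1}{13843}$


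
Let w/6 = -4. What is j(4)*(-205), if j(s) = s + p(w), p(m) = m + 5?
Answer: 3075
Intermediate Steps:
w = -24 (w = 6*(-4) = -24)
p(m) = 5 + m
j(s) = -19 + s (j(s) = s + (5 - 24) = s - 19 = -19 + s)
j(4)*(-205) = (-19 + 4)*(-205) = -15*(-205) = 3075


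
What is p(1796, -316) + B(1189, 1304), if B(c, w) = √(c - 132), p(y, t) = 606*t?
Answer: -191496 + √1057 ≈ -1.9146e+5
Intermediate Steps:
B(c, w) = √(-132 + c)
p(1796, -316) + B(1189, 1304) = 606*(-316) + √(-132 + 1189) = -191496 + √1057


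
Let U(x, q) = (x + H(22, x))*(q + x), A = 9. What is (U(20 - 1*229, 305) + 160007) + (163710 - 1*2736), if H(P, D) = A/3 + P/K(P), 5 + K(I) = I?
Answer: 5122597/17 ≈ 3.0133e+5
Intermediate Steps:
K(I) = -5 + I
H(P, D) = 3 + P/(-5 + P) (H(P, D) = 9/3 + P/(-5 + P) = 9*(⅓) + P/(-5 + P) = 3 + P/(-5 + P))
U(x, q) = (73/17 + x)*(q + x) (U(x, q) = (x + (-15 + 4*22)/(-5 + 22))*(q + x) = (x + (-15 + 88)/17)*(q + x) = (x + (1/17)*73)*(q + x) = (x + 73/17)*(q + x) = (73/17 + x)*(q + x))
(U(20 - 1*229, 305) + 160007) + (163710 - 1*2736) = (((20 - 1*229)² + (73/17)*305 + 73*(20 - 1*229)/17 + 305*(20 - 1*229)) + 160007) + (163710 - 1*2736) = (((20 - 229)² + 22265/17 + 73*(20 - 229)/17 + 305*(20 - 229)) + 160007) + (163710 - 2736) = (((-209)² + 22265/17 + (73/17)*(-209) + 305*(-209)) + 160007) + 160974 = ((43681 + 22265/17 - 15257/17 - 63745) + 160007) + 160974 = (-334080/17 + 160007) + 160974 = 2386039/17 + 160974 = 5122597/17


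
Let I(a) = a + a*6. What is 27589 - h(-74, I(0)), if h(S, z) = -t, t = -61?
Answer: 27528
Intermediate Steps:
I(a) = 7*a (I(a) = a + 6*a = 7*a)
h(S, z) = 61 (h(S, z) = -1*(-61) = 61)
27589 - h(-74, I(0)) = 27589 - 1*61 = 27589 - 61 = 27528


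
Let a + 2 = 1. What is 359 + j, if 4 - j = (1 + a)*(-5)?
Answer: 363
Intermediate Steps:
a = -1 (a = -2 + 1 = -1)
j = 4 (j = 4 - (1 - 1)*(-5) = 4 - 0*(-5) = 4 - 1*0 = 4 + 0 = 4)
359 + j = 359 + 4 = 363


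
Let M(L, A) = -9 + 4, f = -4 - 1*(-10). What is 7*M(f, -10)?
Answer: -35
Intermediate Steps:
f = 6 (f = -4 + 10 = 6)
M(L, A) = -5
7*M(f, -10) = 7*(-5) = -35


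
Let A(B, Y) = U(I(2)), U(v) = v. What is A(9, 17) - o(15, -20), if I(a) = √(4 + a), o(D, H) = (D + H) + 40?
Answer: -35 + √6 ≈ -32.551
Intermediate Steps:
o(D, H) = 40 + D + H
A(B, Y) = √6 (A(B, Y) = √(4 + 2) = √6)
A(9, 17) - o(15, -20) = √6 - (40 + 15 - 20) = √6 - 1*35 = √6 - 35 = -35 + √6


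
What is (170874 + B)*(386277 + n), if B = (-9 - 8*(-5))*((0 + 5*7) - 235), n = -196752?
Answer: 31209839850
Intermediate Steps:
B = -6200 (B = (-9 + 40)*((0 + 35) - 235) = 31*(35 - 235) = 31*(-200) = -6200)
(170874 + B)*(386277 + n) = (170874 - 6200)*(386277 - 196752) = 164674*189525 = 31209839850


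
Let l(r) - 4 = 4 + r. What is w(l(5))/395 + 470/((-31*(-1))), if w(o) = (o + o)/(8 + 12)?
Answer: 1856903/122450 ≈ 15.165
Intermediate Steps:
l(r) = 8 + r (l(r) = 4 + (4 + r) = 8 + r)
w(o) = o/10 (w(o) = (2*o)/20 = (2*o)*(1/20) = o/10)
w(l(5))/395 + 470/((-31*(-1))) = ((8 + 5)/10)/395 + 470/((-31*(-1))) = ((⅒)*13)*(1/395) + 470/31 = (13/10)*(1/395) + 470*(1/31) = 13/3950 + 470/31 = 1856903/122450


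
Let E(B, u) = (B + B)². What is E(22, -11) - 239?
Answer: 1697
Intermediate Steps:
E(B, u) = 4*B² (E(B, u) = (2*B)² = 4*B²)
E(22, -11) - 239 = 4*22² - 239 = 4*484 - 239 = 1936 - 239 = 1697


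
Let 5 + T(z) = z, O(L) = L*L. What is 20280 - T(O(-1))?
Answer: 20284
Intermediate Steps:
O(L) = L²
T(z) = -5 + z
20280 - T(O(-1)) = 20280 - (-5 + (-1)²) = 20280 - (-5 + 1) = 20280 - 1*(-4) = 20280 + 4 = 20284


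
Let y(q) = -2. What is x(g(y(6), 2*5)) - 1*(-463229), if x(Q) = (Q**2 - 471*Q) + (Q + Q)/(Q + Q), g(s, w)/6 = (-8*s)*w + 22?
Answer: 1141362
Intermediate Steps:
g(s, w) = 132 - 48*s*w (g(s, w) = 6*((-8*s)*w + 22) = 6*(-8*s*w + 22) = 6*(22 - 8*s*w) = 132 - 48*s*w)
x(Q) = 1 + Q**2 - 471*Q (x(Q) = (Q**2 - 471*Q) + (2*Q)/((2*Q)) = (Q**2 - 471*Q) + (2*Q)*(1/(2*Q)) = (Q**2 - 471*Q) + 1 = 1 + Q**2 - 471*Q)
x(g(y(6), 2*5)) - 1*(-463229) = (1 + (132 - 48*(-2)*2*5)**2 - 471*(132 - 48*(-2)*2*5)) - 1*(-463229) = (1 + (132 - 48*(-2)*10)**2 - 471*(132 - 48*(-2)*10)) + 463229 = (1 + (132 + 960)**2 - 471*(132 + 960)) + 463229 = (1 + 1092**2 - 471*1092) + 463229 = (1 + 1192464 - 514332) + 463229 = 678133 + 463229 = 1141362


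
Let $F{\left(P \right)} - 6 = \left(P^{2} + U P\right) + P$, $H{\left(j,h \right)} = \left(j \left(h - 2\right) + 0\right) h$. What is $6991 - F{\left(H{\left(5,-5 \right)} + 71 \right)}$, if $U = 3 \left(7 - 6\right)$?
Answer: $-54515$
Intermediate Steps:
$H{\left(j,h \right)} = h j \left(-2 + h\right)$ ($H{\left(j,h \right)} = \left(j \left(-2 + h\right) + 0\right) h = j \left(-2 + h\right) h = h j \left(-2 + h\right)$)
$U = 3$ ($U = 3 \cdot 1 = 3$)
$F{\left(P \right)} = 6 + P^{2} + 4 P$ ($F{\left(P \right)} = 6 + \left(\left(P^{2} + 3 P\right) + P\right) = 6 + \left(P^{2} + 4 P\right) = 6 + P^{2} + 4 P$)
$6991 - F{\left(H{\left(5,-5 \right)} + 71 \right)} = 6991 - \left(6 + \left(\left(-5\right) 5 \left(-2 - 5\right) + 71\right)^{2} + 4 \left(\left(-5\right) 5 \left(-2 - 5\right) + 71\right)\right) = 6991 - \left(6 + \left(\left(-5\right) 5 \left(-7\right) + 71\right)^{2} + 4 \left(\left(-5\right) 5 \left(-7\right) + 71\right)\right) = 6991 - \left(6 + \left(175 + 71\right)^{2} + 4 \left(175 + 71\right)\right) = 6991 - \left(6 + 246^{2} + 4 \cdot 246\right) = 6991 - \left(6 + 60516 + 984\right) = 6991 - 61506 = -54515$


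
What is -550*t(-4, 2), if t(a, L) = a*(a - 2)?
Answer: -13200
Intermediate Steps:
t(a, L) = a*(-2 + a)
-550*t(-4, 2) = -(-2200)*(-2 - 4) = -(-2200)*(-6) = -550*24 = -13200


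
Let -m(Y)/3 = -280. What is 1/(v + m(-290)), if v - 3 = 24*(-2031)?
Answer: -1/47901 ≈ -2.0876e-5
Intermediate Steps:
m(Y) = 840 (m(Y) = -3*(-280) = 840)
v = -48741 (v = 3 + 24*(-2031) = 3 - 48744 = -48741)
1/(v + m(-290)) = 1/(-48741 + 840) = 1/(-47901) = -1/47901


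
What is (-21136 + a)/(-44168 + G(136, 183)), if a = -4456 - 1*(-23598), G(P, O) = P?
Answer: 997/22016 ≈ 0.045285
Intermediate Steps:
a = 19142 (a = -4456 + 23598 = 19142)
(-21136 + a)/(-44168 + G(136, 183)) = (-21136 + 19142)/(-44168 + 136) = -1994/(-44032) = -1994*(-1/44032) = 997/22016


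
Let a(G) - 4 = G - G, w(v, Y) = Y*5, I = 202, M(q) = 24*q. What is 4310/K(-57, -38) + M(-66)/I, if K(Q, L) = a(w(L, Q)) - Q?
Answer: 386998/6161 ≈ 62.814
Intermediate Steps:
w(v, Y) = 5*Y
a(G) = 4 (a(G) = 4 + (G - G) = 4 + 0 = 4)
K(Q, L) = 4 - Q
4310/K(-57, -38) + M(-66)/I = 4310/(4 - 1*(-57)) + (24*(-66))/202 = 4310/(4 + 57) - 1584*1/202 = 4310/61 - 792/101 = 386998/6161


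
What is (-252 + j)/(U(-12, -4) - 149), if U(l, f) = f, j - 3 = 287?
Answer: -38/153 ≈ -0.24837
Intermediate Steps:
j = 290 (j = 3 + 287 = 290)
(-252 + j)/(U(-12, -4) - 149) = (-252 + 290)/(-4 - 149) = 38/(-153) = 38*(-1/153) = -38/153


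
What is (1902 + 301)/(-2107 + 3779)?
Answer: 2203/1672 ≈ 1.3176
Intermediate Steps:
(1902 + 301)/(-2107 + 3779) = 2203/1672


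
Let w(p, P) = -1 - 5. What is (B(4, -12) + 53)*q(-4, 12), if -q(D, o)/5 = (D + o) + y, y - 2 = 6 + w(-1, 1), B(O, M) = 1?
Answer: -2700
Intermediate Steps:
w(p, P) = -6
y = 2 (y = 2 + (6 - 6) = 2 + 0 = 2)
q(D, o) = -10 - 5*D - 5*o (q(D, o) = -5*((D + o) + 2) = -5*(2 + D + o) = -10 - 5*D - 5*o)
(B(4, -12) + 53)*q(-4, 12) = (1 + 53)*(-10 - 5*(-4) - 5*12) = 54*(-10 + 20 - 60) = 54*(-50) = -2700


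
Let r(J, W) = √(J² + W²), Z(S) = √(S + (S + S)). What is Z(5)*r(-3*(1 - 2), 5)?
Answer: √510 ≈ 22.583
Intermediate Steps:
Z(S) = √3*√S (Z(S) = √(S + 2*S) = √(3*S) = √3*√S)
Z(5)*r(-3*(1 - 2), 5) = (√3*√5)*√((-3*(1 - 2))² + 5²) = √15*√((-3*(-1))² + 25) = √15*√(3² + 25) = √15*√(9 + 25) = √15*√34 = √510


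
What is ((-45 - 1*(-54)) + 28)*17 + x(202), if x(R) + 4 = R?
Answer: 827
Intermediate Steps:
x(R) = -4 + R
((-45 - 1*(-54)) + 28)*17 + x(202) = ((-45 - 1*(-54)) + 28)*17 + (-4 + 202) = ((-45 + 54) + 28)*17 + 198 = (9 + 28)*17 + 198 = 37*17 + 198 = 629 + 198 = 827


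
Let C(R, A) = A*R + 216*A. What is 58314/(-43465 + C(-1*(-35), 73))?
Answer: -29157/12571 ≈ -2.3194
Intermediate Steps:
C(R, A) = 216*A + A*R
58314/(-43465 + C(-1*(-35), 73)) = 58314/(-43465 + 73*(216 - 1*(-35))) = 58314/(-43465 + 73*(216 + 35)) = 58314/(-43465 + 73*251) = 58314/(-43465 + 18323) = 58314/(-25142) = 58314*(-1/25142) = -29157/12571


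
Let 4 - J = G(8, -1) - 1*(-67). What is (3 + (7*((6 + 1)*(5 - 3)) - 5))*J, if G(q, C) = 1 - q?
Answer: -5376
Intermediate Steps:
J = -56 (J = 4 - ((1 - 1*8) - 1*(-67)) = 4 - ((1 - 8) + 67) = 4 - (-7 + 67) = 4 - 1*60 = 4 - 60 = -56)
(3 + (7*((6 + 1)*(5 - 3)) - 5))*J = (3 + (7*((6 + 1)*(5 - 3)) - 5))*(-56) = (3 + (7*(7*2) - 5))*(-56) = (3 + (7*14 - 5))*(-56) = (3 + (98 - 5))*(-56) = (3 + 93)*(-56) = 96*(-56) = -5376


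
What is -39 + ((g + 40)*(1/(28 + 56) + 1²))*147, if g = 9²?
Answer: 71839/4 ≈ 17960.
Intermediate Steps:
g = 81
-39 + ((g + 40)*(1/(28 + 56) + 1²))*147 = -39 + ((81 + 40)*(1/(28 + 56) + 1²))*147 = -39 + (121*(1/84 + 1))*147 = -39 + (121*(85/84))*147 = -39 + (10285/84)*147 = -39 + 71995/4 = 71839/4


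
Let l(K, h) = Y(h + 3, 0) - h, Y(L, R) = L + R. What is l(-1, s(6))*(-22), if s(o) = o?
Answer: -66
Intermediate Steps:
l(K, h) = 3 (l(K, h) = ((h + 3) + 0) - h = ((3 + h) + 0) - h = (3 + h) - h = 3)
l(-1, s(6))*(-22) = 3*(-22) = -66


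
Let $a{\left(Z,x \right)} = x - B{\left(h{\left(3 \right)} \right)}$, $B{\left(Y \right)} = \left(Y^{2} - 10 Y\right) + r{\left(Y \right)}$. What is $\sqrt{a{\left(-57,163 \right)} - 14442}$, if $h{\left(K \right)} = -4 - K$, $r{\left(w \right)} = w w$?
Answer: $i \sqrt{14447} \approx 120.2 i$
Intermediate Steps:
$r{\left(w \right)} = w^{2}$
$B{\left(Y \right)} = - 10 Y + 2 Y^{2}$ ($B{\left(Y \right)} = \left(Y^{2} - 10 Y\right) + Y^{2} = - 10 Y + 2 Y^{2}$)
$a{\left(Z,x \right)} = -168 + x$ ($a{\left(Z,x \right)} = x - 2 \left(-4 - 3\right) \left(-5 - 7\right) = x - 2 \left(-7\right) \left(-5 - 7\right) = x - 2 \left(-7\right) \left(-12\right) = x - 168 = -168 + x$)
$\sqrt{a{\left(-57,163 \right)} - 14442} = \sqrt{\left(-168 + 163\right) - 14442} = \sqrt{-5 - 14442} = \sqrt{-14447} = i \sqrt{14447}$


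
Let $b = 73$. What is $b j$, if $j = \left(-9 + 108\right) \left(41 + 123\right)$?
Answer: $1185228$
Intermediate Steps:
$j = 16236$ ($j = 99 \cdot 164 = 16236$)
$b j = 73 \cdot 16236 = 1185228$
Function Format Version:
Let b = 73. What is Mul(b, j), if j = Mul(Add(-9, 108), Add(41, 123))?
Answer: 1185228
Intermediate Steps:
j = 16236 (j = Mul(99, 164) = 16236)
Mul(b, j) = Mul(73, 16236) = 1185228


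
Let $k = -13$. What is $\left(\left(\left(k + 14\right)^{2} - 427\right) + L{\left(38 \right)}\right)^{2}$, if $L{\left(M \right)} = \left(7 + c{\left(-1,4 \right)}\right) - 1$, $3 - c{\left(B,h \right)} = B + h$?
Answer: $176400$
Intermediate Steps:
$c{\left(B,h \right)} = 3 - B - h$ ($c{\left(B,h \right)} = 3 - \left(B + h\right) = 3 - B - h$)
$L{\left(M \right)} = 6$ ($L{\left(M \right)} = \left(7 - 0\right) - 1 = \left(7 + \left(3 + 1 - 4\right)\right) - 1 = \left(7 + 0\right) - 1 = 7 - 1 = 6$)
$\left(\left(\left(k + 14\right)^{2} - 427\right) + L{\left(38 \right)}\right)^{2} = \left(\left(\left(-13 + 14\right)^{2} - 427\right) + 6\right)^{2} = \left(\left(1^{2} - 427\right) + 6\right)^{2} = \left(\left(1 - 427\right) + 6\right)^{2} = \left(-426 + 6\right)^{2} = \left(-420\right)^{2} = 176400$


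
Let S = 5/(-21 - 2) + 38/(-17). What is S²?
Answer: 919681/152881 ≈ 6.0157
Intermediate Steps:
S = -959/391 (S = 5/(-23) + 38*(-1/17) = 5*(-1/23) - 38/17 = -5/23 - 38/17 = -959/391 ≈ -2.4527)
S² = (-959/391)² = 919681/152881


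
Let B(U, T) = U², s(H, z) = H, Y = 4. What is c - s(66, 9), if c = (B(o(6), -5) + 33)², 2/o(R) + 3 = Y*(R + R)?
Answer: 4195473991/4100625 ≈ 1023.1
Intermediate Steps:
o(R) = 2/(-3 + 8*R) (o(R) = 2/(-3 + 4*(R + R)) = 2/(-3 + 4*(2*R)) = 2/(-3 + 8*R))
c = 4466115241/4100625 (c = ((2/(-3 + 8*6))² + 33)² = ((2/(-3 + 48))² + 33)² = ((2/45)² + 33)² = (4/2025 + 33)² = (66829/2025)² = 4466115241/4100625 ≈ 1089.1)
c - s(66, 9) = 4466115241/4100625 - 1*66 = 4466115241/4100625 - 66 = 4195473991/4100625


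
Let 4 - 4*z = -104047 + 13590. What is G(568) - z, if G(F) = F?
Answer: -88189/4 ≈ -22047.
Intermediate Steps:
z = 90461/4 (z = 1 - (-104047 + 13590)/4 = 1 - 1/4*(-90457) = 1 + 90457/4 = 90461/4 ≈ 22615.)
G(568) - z = 568 - 1*90461/4 = 568 - 90461/4 = -88189/4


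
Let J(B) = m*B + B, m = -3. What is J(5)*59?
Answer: -590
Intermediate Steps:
J(B) = -2*B (J(B) = -3*B + B = -2*B)
J(5)*59 = -2*5*59 = -10*59 = -590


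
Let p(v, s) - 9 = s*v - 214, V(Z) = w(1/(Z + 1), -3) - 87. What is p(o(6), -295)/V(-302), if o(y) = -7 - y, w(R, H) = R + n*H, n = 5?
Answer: -1092630/30703 ≈ -35.587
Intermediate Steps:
w(R, H) = R + 5*H
V(Z) = -102 + 1/(1 + Z) (V(Z) = (1/(Z + 1) + 5*(-3)) - 87 = (1/(1 + Z) - 15) - 87 = (-15 + 1/(1 + Z)) - 87 = -102 + 1/(1 + Z))
p(v, s) = -205 + s*v (p(v, s) = 9 + (s*v - 214) = 9 + (-214 + s*v) = -205 + s*v)
p(o(6), -295)/V(-302) = (-205 - 295*(-7 - 1*6))/(((-101 - 102*(-302))/(1 - 302))) = (-205 - 295*(-7 - 6))/(((-101 + 30804)/(-301))) = (-205 - 295*(-13))/((-1/301*30703)) = (-205 + 3835)/(-30703/301) = 3630*(-301/30703) = -1092630/30703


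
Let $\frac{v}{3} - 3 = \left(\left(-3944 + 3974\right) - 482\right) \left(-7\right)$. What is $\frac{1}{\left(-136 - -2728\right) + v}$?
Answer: $\frac{1}{12093} \approx 8.2692 \cdot 10^{-5}$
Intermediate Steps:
$v = 9501$ ($v = 9 + 3 \left(\left(-3944 + 3974\right) - 482\right) \left(-7\right) = 9 + 3 \left(30 - 482\right) \left(-7\right) = 9 + 3 \left(\left(-452\right) \left(-7\right)\right) = 9 + 3 \cdot 3164 = 9 + 9492 = 9501$)
$\frac{1}{\left(-136 - -2728\right) + v} = \frac{1}{\left(-136 - -2728\right) + 9501} = \frac{1}{\left(-136 + 2728\right) + 9501} = \frac{1}{2592 + 9501} = \frac{1}{12093}$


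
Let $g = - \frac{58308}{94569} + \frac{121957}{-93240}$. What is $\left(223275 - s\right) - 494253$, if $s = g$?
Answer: $- \frac{796454105757409}{2939204520} \approx -2.7098 \cdot 10^{5}$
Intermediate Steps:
$g = - \frac{5656663151}{2939204520}$ ($g = \left(-58308\right) \frac{1}{94569} + 121957 \left(- \frac{1}{93240}\right) = - \frac{19436}{31523} - \frac{121957}{93240} = - \frac{5656663151}{2939204520} \approx -1.9246$)
$s = - \frac{5656663151}{2939204520} \approx -1.9246$
$\left(223275 - s\right) - 494253 = \left(223275 - - \frac{5656663151}{2939204520}\right) - 494253 = \left(223275 + \frac{5656663151}{2939204520}\right) - 494253 = \frac{656256545866151}{2939204520} - 494253 = - \frac{796454105757409}{2939204520}$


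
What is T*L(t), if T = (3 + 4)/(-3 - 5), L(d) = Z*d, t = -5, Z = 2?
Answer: 35/4 ≈ 8.7500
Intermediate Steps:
L(d) = 2*d
T = -7/8 (T = 7/(-8) = 7*(-1/8) = -7/8 ≈ -0.87500)
T*L(t) = -7*(-5)/4 = -7/8*(-10) = 35/4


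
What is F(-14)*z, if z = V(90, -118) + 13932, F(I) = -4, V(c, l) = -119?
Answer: -55252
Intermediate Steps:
z = 13813 (z = -119 + 13932 = 13813)
F(-14)*z = -4*13813 = -55252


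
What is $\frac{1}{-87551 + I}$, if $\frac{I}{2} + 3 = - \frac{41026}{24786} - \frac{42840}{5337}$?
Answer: $- \frac{7349049}{643602993071} \approx -1.1419 \cdot 10^{-5}$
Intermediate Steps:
$I = - \frac{186404072}{7349049}$ ($I = -6 + 2 \left(- \frac{41026}{24786} - \frac{42840}{5337}\right) = -6 + 2 \left(\left(-41026\right) \frac{1}{24786} - \frac{4760}{593}\right) = -6 + 2 \left(- \frac{20513}{12393} - \frac{4760}{593}\right) = -6 + 2 \left(- \frac{71154889}{7349049}\right) = -6 - \frac{142309778}{7349049} = - \frac{186404072}{7349049} \approx -25.364$)
$\frac{1}{-87551 + I} = \frac{1}{-87551 - \frac{186404072}{7349049}} = \frac{1}{- \frac{643602993071}{7349049}} = - \frac{7349049}{643602993071}$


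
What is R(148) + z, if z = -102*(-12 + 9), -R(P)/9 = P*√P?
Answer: 306 - 2664*√37 ≈ -15898.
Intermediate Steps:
R(P) = -9*P^(3/2) (R(P) = -9*P*√P = -9*P^(3/2))
z = 306 (z = -102*(-3) = 306)
R(148) + z = -2664*√37 + 306 = 306 - 2664*√37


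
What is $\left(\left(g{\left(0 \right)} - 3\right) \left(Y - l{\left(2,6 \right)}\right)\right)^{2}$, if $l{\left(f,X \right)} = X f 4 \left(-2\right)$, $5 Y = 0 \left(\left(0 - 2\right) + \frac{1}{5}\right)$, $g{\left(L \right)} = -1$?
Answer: $147456$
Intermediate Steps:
$Y = 0$ ($Y = \frac{0 \left(\left(0 - 2\right) + \frac{1}{5}\right)}{5} = \frac{0 \left(-2 + \frac{1}{5}\right)}{5} = \frac{0 \left(- \frac{9}{5}\right)}{5} = \frac{1}{5} \cdot 0 = 0$)
$l{\left(f,X \right)} = - 8 X f$ ($l{\left(f,X \right)} = 4 X f \left(-2\right) = - 8 X f$)
$\left(\left(g{\left(0 \right)} - 3\right) \left(Y - l{\left(2,6 \right)}\right)\right)^{2} = \left(\left(-1 - 3\right) \left(0 - \left(-8\right) 6 \cdot 2\right)\right)^{2} = \left(- 4 \left(0 - -96\right)\right)^{2} = \left(- 4 \left(0 + 96\right)\right)^{2} = \left(\left(-4\right) 96\right)^{2} = \left(-384\right)^{2} = 147456$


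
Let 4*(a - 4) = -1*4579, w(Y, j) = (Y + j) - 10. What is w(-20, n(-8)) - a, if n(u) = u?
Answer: 4411/4 ≈ 1102.8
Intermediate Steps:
w(Y, j) = -10 + Y + j
a = -4563/4 (a = 4 + (-1*4579)/4 = 4 + (¼)*(-4579) = 4 - 4579/4 = -4563/4 ≈ -1140.8)
w(-20, n(-8)) - a = (-10 - 20 - 8) - 1*(-4563/4) = -38 + 4563/4 = 4411/4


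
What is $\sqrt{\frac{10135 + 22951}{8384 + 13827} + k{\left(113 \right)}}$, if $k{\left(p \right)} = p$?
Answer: $\frac{\sqrt{56480996019}}{22211} \approx 10.7$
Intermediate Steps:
$\sqrt{\frac{10135 + 22951}{8384 + 13827} + k{\left(113 \right)}} = \sqrt{\frac{10135 + 22951}{8384 + 13827} + 113} = \sqrt{\frac{33086}{22211} + 113} = \sqrt{\frac{2542929}{22211}} = \frac{\sqrt{56480996019}}{22211}$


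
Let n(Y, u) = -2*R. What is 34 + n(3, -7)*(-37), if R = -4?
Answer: -262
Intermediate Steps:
n(Y, u) = 8 (n(Y, u) = -2*(-4) = 8)
34 + n(3, -7)*(-37) = 34 + 8*(-37) = 34 - 296 = -262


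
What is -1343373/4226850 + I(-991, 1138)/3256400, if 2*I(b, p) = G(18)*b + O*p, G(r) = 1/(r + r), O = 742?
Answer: -46045340423/244698921600 ≈ -0.18817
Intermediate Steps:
G(r) = 1/(2*r)
I(b, p) = 371*p + b/72 (I(b, p) = (((½)/18)*b + 742*p)/2 = (((½)*(1/18))*b + 742*p)/2 = (b/36 + 742*p)/2 = (742*p + b/36)/2 = 371*p + b/72)
-1343373/4226850 + I(-991, 1138)/3256400 = -1343373/4226850 + (371*1138 + (1/72)*(-991))/3256400 = -1343373*1/4226850 + (422198 - 991/72)*(1/3256400) = -447791/1408950 + (30397265/72)*(1/3256400) = -447791/1408950 + 6079453/46892160 = -46045340423/244698921600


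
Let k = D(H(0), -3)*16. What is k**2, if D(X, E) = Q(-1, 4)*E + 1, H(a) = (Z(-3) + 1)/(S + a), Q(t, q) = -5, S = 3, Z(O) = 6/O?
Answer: 65536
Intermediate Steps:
H(a) = -1/(3 + a) (H(a) = (6/(-3) + 1)/(3 + a) = (6*(-1/3) + 1)/(3 + a) = (-2 + 1)/(3 + a) = -1/(3 + a))
D(X, E) = 1 - 5*E (D(X, E) = -5*E + 1 = 1 - 5*E)
k = 256 (k = (1 - 5*(-3))*16 = (1 + 15)*16 = 16*16 = 256)
k**2 = 256**2 = 65536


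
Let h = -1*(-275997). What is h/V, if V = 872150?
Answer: 275997/872150 ≈ 0.31646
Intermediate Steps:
h = 275997
h/V = 275997/872150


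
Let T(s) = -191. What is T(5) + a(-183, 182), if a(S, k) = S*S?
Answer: 33298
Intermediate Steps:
a(S, k) = S²
T(5) + a(-183, 182) = -191 + (-183)² = -191 + 33489 = 33298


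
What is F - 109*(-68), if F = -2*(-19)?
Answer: 7450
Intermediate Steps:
F = 38
F - 109*(-68) = 38 - 109*(-68) = 38 + 7412 = 7450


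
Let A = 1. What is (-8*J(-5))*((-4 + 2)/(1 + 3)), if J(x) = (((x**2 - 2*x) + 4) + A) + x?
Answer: 140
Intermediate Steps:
J(x) = 5 + x**2 - x (J(x) = (((x**2 - 2*x) + 4) + 1) + x = ((4 + x**2 - 2*x) + 1) + x = (5 + x**2 - 2*x) + x = 5 + x**2 - x)
(-8*J(-5))*((-4 + 2)/(1 + 3)) = (-8*(5 + (-5)**2 - 1*(-5)))*((-4 + 2)/(1 + 3)) = (-8*(5 + 25 + 5))*(-2/4) = (-8*35)*(-2*1/4) = -280*(-1/2) = 140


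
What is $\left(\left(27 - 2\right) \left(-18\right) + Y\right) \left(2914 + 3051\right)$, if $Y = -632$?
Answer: $-6454130$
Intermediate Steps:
$\left(\left(27 - 2\right) \left(-18\right) + Y\right) \left(2914 + 3051\right) = \left(\left(27 - 2\right) \left(-18\right) - 632\right) \left(2914 + 3051\right) = \left(25 \left(-18\right) - 632\right) 5965 = \left(-450 - 632\right) 5965 = \left(-1082\right) 5965 = -6454130$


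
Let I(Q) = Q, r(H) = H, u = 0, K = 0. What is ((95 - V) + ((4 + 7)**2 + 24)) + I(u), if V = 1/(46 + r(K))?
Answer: 11039/46 ≈ 239.98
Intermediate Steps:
V = 1/46 (V = 1/(46 + 0) = 1/46 ≈ 0.021739)
((95 - V) + ((4 + 7)**2 + 24)) + I(u) = ((95 - 1*1/46) + ((4 + 7)**2 + 24)) + 0 = ((95 - 1/46) + (11**2 + 24)) + 0 = (4369/46 + (121 + 24)) + 0 = (4369/46 + 145) + 0 = 11039/46 + 0 = 11039/46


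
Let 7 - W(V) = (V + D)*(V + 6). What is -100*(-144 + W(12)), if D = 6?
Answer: 46100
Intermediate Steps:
W(V) = 7 - (6 + V)² (W(V) = 7 - (V + 6)*(V + 6) = 7 - (6 + V)*(6 + V) = 7 - (6 + V)²)
-100*(-144 + W(12)) = -100*(-144 + (-29 - 1*12² - 12*12)) = -100*(-144 + (-29 - 1*144 - 144)) = -100*(-144 + (-29 - 144 - 144)) = -100*(-144 - 317) = -100*(-461) = 46100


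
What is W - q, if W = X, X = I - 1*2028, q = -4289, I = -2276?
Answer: -15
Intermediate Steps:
X = -4304 (X = -2276 - 1*2028 = -2276 - 2028 = -4304)
W = -4304
W - q = -4304 - 1*(-4289) = -4304 + 4289 = -15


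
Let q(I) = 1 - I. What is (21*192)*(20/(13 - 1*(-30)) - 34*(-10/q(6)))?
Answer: -11708928/43 ≈ -2.7230e+5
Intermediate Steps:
(21*192)*(20/(13 - 1*(-30)) - 34*(-10/q(6))) = (21*192)*(20/(13 - 1*(-30)) - 34*(-10/(1 - 1*6))) = 4032*(20/(13 + 30) - 34*(-10/(1 - 6))) = 4032*(20/43 - 34/((-5*(-⅒)))) = 4032*(20*(1/43) - 34/½) = 4032*(20/43 - 34*2) = 4032*(20/43 - 68) = 4032*(-2904/43) = -11708928/43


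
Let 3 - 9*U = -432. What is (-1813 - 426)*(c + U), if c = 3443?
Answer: -23451286/3 ≈ -7.8171e+6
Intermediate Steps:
U = 145/3 (U = ⅓ - ⅑*(-432) = ⅓ + 48 = 145/3 ≈ 48.333)
(-1813 - 426)*(c + U) = (-1813 - 426)*(3443 + 145/3) = -2239*10474/3 = -23451286/3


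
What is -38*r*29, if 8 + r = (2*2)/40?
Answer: 43529/5 ≈ 8705.8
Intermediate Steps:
r = -79/10 (r = -8 + (2*2)/40 = -8 + 4*(1/40) = -8 + ⅒ = -79/10 ≈ -7.9000)
-38*r*29 = -38*(-79/10)*29 = (1501/5)*29 = 43529/5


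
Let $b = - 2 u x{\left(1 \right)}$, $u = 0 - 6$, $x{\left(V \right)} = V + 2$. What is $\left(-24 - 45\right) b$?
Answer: $-2484$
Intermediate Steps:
$x{\left(V \right)} = 2 + V$
$u = -6$ ($u = 0 - 6 = -6$)
$b = 36$ ($b = \left(-2\right) \left(-6\right) \left(2 + 1\right) = 12 \cdot 3 = 36$)
$\left(-24 - 45\right) b = \left(-24 - 45\right) 36 = \left(-69\right) 36 = -2484$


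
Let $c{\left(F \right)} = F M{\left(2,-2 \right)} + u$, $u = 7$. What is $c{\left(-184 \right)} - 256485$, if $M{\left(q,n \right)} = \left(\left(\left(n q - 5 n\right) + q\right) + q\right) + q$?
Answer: $-258686$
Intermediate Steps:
$M{\left(q,n \right)} = - 5 n + 3 q + n q$ ($M{\left(q,n \right)} = \left(\left(\left(- 5 n + n q\right) + q\right) + q\right) + q = \left(\left(q - 5 n + n q\right) + q\right) + q = \left(- 5 n + 2 q + n q\right) + q = - 5 n + 3 q + n q$)
$c{\left(F \right)} = 7 + 12 F$ ($c{\left(F \right)} = F \left(\left(-5\right) \left(-2\right) + 3 \cdot 2 - 4\right) + 7 = F \left(10 + 6 - 4\right) + 7 = F 12 + 7 = 12 F + 7 = 7 + 12 F$)
$c{\left(-184 \right)} - 256485 = \left(7 + 12 \left(-184\right)\right) - 256485 = \left(7 - 2208\right) - 256485 = -2201 - 256485 = -258686$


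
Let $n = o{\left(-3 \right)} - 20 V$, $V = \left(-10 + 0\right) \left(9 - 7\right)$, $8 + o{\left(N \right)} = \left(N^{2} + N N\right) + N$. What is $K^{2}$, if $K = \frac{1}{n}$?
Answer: $\frac{1}{165649} \approx 6.0369 \cdot 10^{-6}$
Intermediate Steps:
$o{\left(N \right)} = -8 + N + 2 N^{2}$ ($o{\left(N \right)} = -8 + \left(\left(N^{2} + N N\right) + N\right) = -8 + \left(\left(N^{2} + N^{2}\right) + N\right) = -8 + \left(2 N^{2} + N\right) = -8 + \left(N + 2 N^{2}\right) = -8 + N + 2 N^{2}$)
$V = -20$ ($V = \left(-10\right) 2 = -20$)
$n = 407$ ($n = \left(-8 - 3 + 2 \left(-3\right)^{2}\right) - -400 = \left(-8 - 3 + 2 \cdot 9\right) + 400 = \left(-8 - 3 + 18\right) + 400 = 7 + 400 = 407$)
$K = \frac{1}{407} \approx 0.002457$
$K^{2} = \left(\frac{1}{407}\right)^{2} = \frac{1}{165649}$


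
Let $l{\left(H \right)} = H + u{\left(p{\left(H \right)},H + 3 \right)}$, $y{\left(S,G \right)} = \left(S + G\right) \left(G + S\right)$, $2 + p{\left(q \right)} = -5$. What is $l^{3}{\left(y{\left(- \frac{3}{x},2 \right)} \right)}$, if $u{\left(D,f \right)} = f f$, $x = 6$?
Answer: $\frac{108531333}{4096} \approx 26497.0$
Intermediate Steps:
$p{\left(q \right)} = -7$ ($p{\left(q \right)} = -2 - 5 = -7$)
$y{\left(S,G \right)} = \left(G + S\right)^{2}$ ($y{\left(S,G \right)} = \left(G + S\right) \left(G + S\right) = \left(G + S\right)^{2}$)
$u{\left(D,f \right)} = f^{2}$
$l{\left(H \right)} = H + \left(3 + H\right)^{2}$ ($l{\left(H \right)} = H + \left(H + 3\right)^{2} = H + \left(3 + H\right)^{2}$)
$l^{3}{\left(y{\left(- \frac{3}{x},2 \right)} \right)} = \left(\left(2 - \frac{3}{6}\right)^{2} + \left(3 + \left(2 - \frac{3}{6}\right)^{2}\right)^{2}\right)^{3} = \left(\left(2 - \frac{1}{2}\right)^{2} + \left(3 + \left(2 - \frac{1}{2}\right)^{2}\right)^{2}\right)^{3} = \left(\left(\frac{3}{2}\right)^{2} + \left(3 + \left(\frac{3}{2}\right)^{2}\right)^{2}\right)^{3} = \left(\frac{9}{4} + \left(3 + \frac{9}{4}\right)^{2}\right)^{3} = \left(\frac{9}{4} + \left(\frac{21}{4}\right)^{2}\right)^{3} = \left(\frac{9}{4} + \frac{441}{16}\right)^{3} = \left(\frac{477}{16}\right)^{3} = \frac{108531333}{4096}$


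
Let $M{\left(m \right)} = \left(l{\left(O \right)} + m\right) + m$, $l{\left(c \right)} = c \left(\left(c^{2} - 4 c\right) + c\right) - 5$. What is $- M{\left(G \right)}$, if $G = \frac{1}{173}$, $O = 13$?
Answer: $- \frac{291507}{173} \approx -1685.0$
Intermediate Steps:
$l{\left(c \right)} = -5 + c \left(c^{2} - 3 c\right)$ ($l{\left(c \right)} = c \left(c^{2} - 3 c\right) - 5 = -5 + c \left(c^{2} - 3 c\right)$)
$G = \frac{1}{173} \approx 0.0057803$
$M{\left(m \right)} = 1685 + 2 m$ ($M{\left(m \right)} = \left(\left(-5 + 13^{3} - 3 \cdot 13^{2}\right) + m\right) + m = \left(\left(-5 + 2197 - 507\right) + m\right) + m = \left(1685 + m\right) + m = 1685 + 2 m$)
$- M{\left(G \right)} = - (1685 + 2 \cdot \frac{1}{173}) = - (1685 + \frac{2}{173}) = \left(-1\right) \frac{291507}{173} = - \frac{291507}{173}$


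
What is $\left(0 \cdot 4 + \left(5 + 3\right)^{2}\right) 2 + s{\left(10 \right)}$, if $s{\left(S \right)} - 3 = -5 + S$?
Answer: $136$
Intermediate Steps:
$s{\left(S \right)} = -2 + S$ ($s{\left(S \right)} = 3 + \left(-5 + S\right) = -2 + S$)
$\left(0 \cdot 4 + \left(5 + 3\right)^{2}\right) 2 + s{\left(10 \right)} = \left(0 \cdot 4 + \left(5 + 3\right)^{2}\right) 2 + \left(-2 + 10\right) = \left(0 + 8^{2}\right) 2 + 8 = \left(0 + 64\right) 2 + 8 = 64 \cdot 2 + 8 = 128 + 8 = 136$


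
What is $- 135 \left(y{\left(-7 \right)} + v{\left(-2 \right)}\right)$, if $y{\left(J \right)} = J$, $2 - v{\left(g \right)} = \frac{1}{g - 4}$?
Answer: $\frac{1305}{2} \approx 652.5$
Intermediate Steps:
$v{\left(g \right)} = 2 - \frac{1}{-4 + g}$ ($v{\left(g \right)} = 2 - \frac{1}{g - 4} = 2 - \frac{1}{-4 + g}$)
$- 135 \left(y{\left(-7 \right)} + v{\left(-2 \right)}\right) = - 135 \left(-7 + \frac{-9 + 2 \left(-2\right)}{-4 - 2}\right) = - 135 \left(-7 + \frac{-9 - 4}{-6}\right) = - 135 \left(-7 - - \frac{13}{6}\right) = - 135 \left(-7 + \frac{13}{6}\right) = \left(-135\right) \left(- \frac{29}{6}\right) = \frac{1305}{2}$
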